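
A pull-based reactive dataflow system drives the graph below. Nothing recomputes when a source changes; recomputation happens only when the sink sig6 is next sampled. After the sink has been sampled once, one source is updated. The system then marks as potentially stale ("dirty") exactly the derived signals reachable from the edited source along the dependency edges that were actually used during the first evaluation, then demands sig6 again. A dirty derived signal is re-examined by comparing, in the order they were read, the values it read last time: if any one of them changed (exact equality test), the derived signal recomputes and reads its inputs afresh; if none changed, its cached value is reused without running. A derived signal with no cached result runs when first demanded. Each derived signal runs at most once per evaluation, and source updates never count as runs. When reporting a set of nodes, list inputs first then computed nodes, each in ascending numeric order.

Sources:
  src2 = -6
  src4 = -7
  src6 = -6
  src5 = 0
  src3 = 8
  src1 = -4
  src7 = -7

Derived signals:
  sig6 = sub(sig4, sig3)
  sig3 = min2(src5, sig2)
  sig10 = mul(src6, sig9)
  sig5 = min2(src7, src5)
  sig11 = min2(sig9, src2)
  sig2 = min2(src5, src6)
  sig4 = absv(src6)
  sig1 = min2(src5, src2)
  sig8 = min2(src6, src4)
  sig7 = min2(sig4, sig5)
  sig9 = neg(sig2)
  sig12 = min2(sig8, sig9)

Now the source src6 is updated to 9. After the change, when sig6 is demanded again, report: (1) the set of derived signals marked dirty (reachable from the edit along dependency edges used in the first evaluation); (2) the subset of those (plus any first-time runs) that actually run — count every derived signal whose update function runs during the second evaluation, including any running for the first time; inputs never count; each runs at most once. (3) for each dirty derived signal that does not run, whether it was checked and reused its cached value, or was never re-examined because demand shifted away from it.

Marked dirty: sig2, sig3, sig4, sig6.
Derived signals that run: sig2, sig3, sig4, sig6 — 4 in total.
Every dirty derived signal ran.

First evaluation (everything demanded from the output):
  sig2 = min2(0, -6) = -6
  sig3 = min2(0, -6) = -6
  sig4 = absv(-6) = 6
  sig6 = sub(6, -6) = 12

Propagation after the edit:
  sig2: runs — src6 -6->9; result 0.
  sig3: runs — sig2 -6->0; result 0.
  sig4: runs — src6 -6->9; result 9.
  sig6: runs — sig4 6->9; sig3 -6->0; result 9.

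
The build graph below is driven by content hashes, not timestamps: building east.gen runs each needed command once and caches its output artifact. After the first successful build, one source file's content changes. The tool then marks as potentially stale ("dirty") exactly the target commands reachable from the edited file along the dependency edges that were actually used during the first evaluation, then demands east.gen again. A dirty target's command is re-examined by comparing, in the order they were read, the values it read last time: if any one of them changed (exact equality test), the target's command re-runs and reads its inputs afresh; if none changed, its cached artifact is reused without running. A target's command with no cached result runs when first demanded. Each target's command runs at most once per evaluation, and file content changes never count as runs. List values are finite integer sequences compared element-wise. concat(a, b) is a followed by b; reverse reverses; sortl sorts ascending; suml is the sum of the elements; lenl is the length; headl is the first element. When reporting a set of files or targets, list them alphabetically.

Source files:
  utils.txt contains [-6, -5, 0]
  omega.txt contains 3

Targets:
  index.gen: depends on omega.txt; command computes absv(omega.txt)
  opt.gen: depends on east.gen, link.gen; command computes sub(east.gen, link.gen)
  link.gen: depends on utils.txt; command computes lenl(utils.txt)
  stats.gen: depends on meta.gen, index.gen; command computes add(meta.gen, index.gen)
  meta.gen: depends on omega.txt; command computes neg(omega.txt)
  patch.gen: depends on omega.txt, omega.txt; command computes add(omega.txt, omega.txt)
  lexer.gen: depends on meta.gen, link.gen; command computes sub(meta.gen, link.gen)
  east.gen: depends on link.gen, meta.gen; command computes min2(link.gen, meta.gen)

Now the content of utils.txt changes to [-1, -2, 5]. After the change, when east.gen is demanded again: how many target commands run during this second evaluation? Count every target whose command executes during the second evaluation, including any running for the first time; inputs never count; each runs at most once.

Initial pass — values computed on the first demand:
  link.gen = lenl([-6, -5, 0]) = 3
  meta.gen = neg(3) = -3
  east.gen = min2(3, -3) = -3

Second demand — change propagation:
  link.gen: re-runs because utils.txt [-6, -5, 0]->[-1, -2, 5]; new result 3 (unchanged).
  east.gen: re-examined; everything it read last time is the same (link.gen unchanged, meta.gen unchanged) — cache -3 kept, no run.

The important point: link.gen recomputes to an identical value, and the output ends up unchanged.

Run set: link.gen (1 run).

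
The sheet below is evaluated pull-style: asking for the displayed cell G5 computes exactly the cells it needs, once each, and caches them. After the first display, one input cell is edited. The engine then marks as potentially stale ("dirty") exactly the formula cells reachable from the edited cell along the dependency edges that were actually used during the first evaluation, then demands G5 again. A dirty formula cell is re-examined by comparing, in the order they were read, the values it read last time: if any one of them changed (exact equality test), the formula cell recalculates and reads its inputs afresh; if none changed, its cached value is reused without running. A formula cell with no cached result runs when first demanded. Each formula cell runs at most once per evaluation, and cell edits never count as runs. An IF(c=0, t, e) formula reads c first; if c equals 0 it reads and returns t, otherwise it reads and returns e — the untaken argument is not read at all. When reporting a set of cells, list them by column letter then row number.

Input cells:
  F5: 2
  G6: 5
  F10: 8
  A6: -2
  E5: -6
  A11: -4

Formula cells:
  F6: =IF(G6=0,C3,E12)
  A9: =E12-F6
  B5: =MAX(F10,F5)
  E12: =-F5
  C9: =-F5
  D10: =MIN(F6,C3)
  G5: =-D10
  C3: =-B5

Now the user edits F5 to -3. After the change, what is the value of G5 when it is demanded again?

First demand of the output computes:
  B5 = MAX(8, 2) = 8
  C3 = -(8) = -8
  E12 = -(2) = -2
  F6 = IF(G6=0: G6=5 -> else branch E12) = -2
  D10 = MIN(-2, -8) = -8
  G5 = -(-8) = 8

After the edit, cleaning proceeds:
  B5: a read changed (F5 2->-3) — executes, giving 8 — identical to its old value.
  C3: dirty, but its reads are unchanged (B5 unchanged); cached -8 stands.
  E12: a read changed (F5 2->-3) — executes, giving 3.
  F6: a read changed (E12 -2->3) — executes, giving 3.
  D10: a read changed (F6 -2->3) — executes, giving -8 — identical to its old value.
  G5: dirty, but its reads are unchanged (D10 unchanged); cached 8 stands.

Note where the cutoff bites: C3 is checked, finds nothing changed, and keeps its cache.

Demanding G5 again yields 8.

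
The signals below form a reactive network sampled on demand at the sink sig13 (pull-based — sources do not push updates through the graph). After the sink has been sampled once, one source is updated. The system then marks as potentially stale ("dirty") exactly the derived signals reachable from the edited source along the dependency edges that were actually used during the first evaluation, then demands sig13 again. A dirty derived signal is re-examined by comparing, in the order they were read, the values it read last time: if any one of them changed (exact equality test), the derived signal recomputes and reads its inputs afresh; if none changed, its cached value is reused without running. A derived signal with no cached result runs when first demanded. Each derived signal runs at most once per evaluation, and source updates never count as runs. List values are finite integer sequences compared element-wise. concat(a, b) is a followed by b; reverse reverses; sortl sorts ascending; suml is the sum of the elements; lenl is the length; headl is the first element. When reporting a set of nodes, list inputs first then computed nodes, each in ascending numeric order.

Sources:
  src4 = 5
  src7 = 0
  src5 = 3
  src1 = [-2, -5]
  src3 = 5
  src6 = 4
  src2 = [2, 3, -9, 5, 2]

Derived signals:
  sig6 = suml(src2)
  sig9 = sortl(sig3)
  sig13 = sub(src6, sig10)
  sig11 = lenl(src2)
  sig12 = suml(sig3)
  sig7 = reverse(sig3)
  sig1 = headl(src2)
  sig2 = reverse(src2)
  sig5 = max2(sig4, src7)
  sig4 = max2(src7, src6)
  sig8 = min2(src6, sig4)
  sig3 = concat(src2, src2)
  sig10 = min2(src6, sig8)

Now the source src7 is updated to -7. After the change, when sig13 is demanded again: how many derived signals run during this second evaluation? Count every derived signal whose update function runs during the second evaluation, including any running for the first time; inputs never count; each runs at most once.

Run set: sig4 (1 run).
The important point: sig4 recomputes to an identical value, and the output ends up unchanged.

Initial pass — values computed on the first demand:
  sig4 = max2(0, 4) = 4
  sig8 = min2(4, 4) = 4
  sig10 = min2(4, 4) = 4
  sig13 = sub(4, 4) = 0

Second demand — change propagation:
  sig4: re-runs because src7 0->-7; new result 4 (unchanged).
  sig8: re-examined; everything it read last time is the same (src6 unchanged, sig4 unchanged) — cache 4 kept, no run.
  sig10: re-examined; everything it read last time is the same (src6 unchanged, sig8 unchanged) — cache 4 kept, no run.
  sig13: re-examined; everything it read last time is the same (src6 unchanged, sig10 unchanged) — cache 0 kept, no run.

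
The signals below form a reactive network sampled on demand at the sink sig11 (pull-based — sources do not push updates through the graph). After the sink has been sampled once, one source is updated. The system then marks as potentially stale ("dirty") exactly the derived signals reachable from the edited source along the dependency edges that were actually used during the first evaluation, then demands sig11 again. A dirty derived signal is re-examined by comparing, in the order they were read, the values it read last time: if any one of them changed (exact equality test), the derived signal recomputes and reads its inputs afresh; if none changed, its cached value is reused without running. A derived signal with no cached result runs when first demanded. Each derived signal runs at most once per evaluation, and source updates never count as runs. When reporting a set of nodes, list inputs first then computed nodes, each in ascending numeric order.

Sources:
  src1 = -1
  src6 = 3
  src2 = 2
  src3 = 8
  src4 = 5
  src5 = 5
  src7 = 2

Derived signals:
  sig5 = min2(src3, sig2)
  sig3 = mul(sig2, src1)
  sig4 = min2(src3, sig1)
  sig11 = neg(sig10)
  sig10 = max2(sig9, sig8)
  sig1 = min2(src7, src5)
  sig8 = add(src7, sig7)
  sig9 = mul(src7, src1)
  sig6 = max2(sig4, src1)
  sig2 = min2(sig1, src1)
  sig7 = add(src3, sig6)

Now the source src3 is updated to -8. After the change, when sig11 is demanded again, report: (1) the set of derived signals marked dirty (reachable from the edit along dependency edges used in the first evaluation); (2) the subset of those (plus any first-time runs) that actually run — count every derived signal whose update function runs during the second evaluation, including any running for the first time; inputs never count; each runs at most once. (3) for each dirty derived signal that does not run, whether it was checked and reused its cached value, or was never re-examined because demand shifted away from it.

Initial pass — values computed on the first demand:
  sig1 = min2(2, 5) = 2
  sig4 = min2(8, 2) = 2
  sig6 = max2(2, -1) = 2
  sig7 = add(8, 2) = 10
  sig8 = add(2, 10) = 12
  sig9 = mul(2, -1) = -2
  sig10 = max2(-2, 12) = 12
  sig11 = neg(12) = -12

Second demand — change propagation:
  sig4: re-runs because src3 8->-8; new result -8.
  sig6: re-runs because sig4 2->-8; new result -1.
  sig7: re-runs because src3 8->-8; sig6 2->-1; new result -9.
  sig8: re-runs because sig7 10->-9; new result -7.
  sig10: re-runs because sig8 12->-7; new result -2.
  sig11: re-runs because sig10 12->-2; new result 2.

Dirty set: sig4, sig6, sig7, sig8, sig10, sig11.
Run set: sig4, sig6, sig7, sig8, sig10, sig11 (6 run).
All dirty derived signals ended up running.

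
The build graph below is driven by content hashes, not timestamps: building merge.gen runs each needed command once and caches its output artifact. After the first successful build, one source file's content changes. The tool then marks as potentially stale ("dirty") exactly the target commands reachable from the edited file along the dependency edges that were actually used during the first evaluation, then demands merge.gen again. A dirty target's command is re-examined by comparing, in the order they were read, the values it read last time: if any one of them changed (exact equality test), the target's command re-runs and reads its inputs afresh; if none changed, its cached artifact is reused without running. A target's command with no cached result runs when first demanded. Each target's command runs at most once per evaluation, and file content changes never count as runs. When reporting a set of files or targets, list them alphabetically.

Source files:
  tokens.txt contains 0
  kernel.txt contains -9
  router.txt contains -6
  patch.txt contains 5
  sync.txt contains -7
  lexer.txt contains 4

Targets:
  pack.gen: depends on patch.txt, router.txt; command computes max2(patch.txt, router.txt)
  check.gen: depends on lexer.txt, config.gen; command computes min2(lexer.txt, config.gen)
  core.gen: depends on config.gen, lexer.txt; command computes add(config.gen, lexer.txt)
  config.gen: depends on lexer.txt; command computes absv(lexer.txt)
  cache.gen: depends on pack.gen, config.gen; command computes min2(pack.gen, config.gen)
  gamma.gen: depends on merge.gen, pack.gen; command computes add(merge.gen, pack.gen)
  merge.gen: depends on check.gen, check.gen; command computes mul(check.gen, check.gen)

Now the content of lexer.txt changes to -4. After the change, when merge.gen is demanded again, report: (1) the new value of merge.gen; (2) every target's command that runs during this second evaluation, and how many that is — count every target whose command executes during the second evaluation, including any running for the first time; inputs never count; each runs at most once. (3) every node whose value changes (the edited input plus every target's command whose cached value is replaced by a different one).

Initial pass — values computed on the first demand:
  config.gen = absv(4) = 4
  check.gen = min2(4, 4) = 4
  merge.gen = mul(4, 4) = 16

Second demand — change propagation:
  config.gen: re-runs because lexer.txt 4->-4; new result 4 (unchanged).
  check.gen: re-runs because lexer.txt 4->-4; new result -4.
  merge.gen: re-runs because check.gen 4->-4; check.gen 4->-4; new result 16 (unchanged).

merge.gen now evaluates to 16.
Run set: check.gen, config.gen, merge.gen (3 run).
Changed values: check.gen, lexer.txt.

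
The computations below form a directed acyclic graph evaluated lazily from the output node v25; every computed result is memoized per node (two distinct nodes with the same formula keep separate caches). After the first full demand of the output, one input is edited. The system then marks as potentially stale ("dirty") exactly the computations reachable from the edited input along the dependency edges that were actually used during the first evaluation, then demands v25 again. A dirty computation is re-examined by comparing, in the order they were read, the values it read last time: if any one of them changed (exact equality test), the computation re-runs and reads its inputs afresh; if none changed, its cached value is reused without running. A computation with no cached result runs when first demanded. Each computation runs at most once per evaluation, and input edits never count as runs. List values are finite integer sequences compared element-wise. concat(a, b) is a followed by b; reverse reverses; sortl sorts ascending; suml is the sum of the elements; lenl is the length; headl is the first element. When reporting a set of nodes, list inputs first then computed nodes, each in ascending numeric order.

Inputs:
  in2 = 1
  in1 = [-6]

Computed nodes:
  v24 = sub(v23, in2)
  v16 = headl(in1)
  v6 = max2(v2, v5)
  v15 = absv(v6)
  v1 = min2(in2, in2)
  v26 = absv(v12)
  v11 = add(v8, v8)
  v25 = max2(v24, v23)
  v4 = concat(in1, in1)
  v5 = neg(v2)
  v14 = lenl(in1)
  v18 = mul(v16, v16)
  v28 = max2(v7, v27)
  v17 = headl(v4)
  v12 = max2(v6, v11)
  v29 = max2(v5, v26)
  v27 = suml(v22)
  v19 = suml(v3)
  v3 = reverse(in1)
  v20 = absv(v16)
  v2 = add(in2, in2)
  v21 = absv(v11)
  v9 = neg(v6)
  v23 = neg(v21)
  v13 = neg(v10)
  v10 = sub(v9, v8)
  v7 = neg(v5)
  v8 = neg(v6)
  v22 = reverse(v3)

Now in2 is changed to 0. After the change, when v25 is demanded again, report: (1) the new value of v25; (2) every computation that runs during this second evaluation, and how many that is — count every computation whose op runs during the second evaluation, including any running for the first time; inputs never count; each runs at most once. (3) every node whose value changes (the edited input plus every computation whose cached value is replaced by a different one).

Demanding v25 again yields 0.
9 computations run: v2, v5, v6, v8, v11, v21, v23, v24, v25.
The nodes whose values change: in2, v2, v5, v6, v8, v11, v21, v23, v24, v25.

First demand of the output computes:
  v2 = add(1, 1) = 2
  v5 = neg(2) = -2
  v6 = max2(2, -2) = 2
  v8 = neg(2) = -2
  v11 = add(-2, -2) = -4
  v21 = absv(-4) = 4
  v23 = neg(4) = -4
  v24 = sub(-4, 1) = -5
  v25 = max2(-5, -4) = -4

After the edit, cleaning proceeds:
  v2: a read changed (in2 1->0; in2 1->0) — executes, giving 0.
  v5: a read changed (v2 2->0) — executes, giving 0.
  v6: a read changed (v2 2->0; v5 -2->0) — executes, giving 0.
  v8: a read changed (v6 2->0) — executes, giving 0.
  v11: a read changed (v8 -2->0; v8 -2->0) — executes, giving 0.
  v21: a read changed (v11 -4->0) — executes, giving 0.
  v23: a read changed (v21 4->0) — executes, giving 0.
  v24: a read changed (v23 -4->0; in2 1->0) — executes, giving 0.
  v25: a read changed (v24 -5->0; v23 -4->0) — executes, giving 0.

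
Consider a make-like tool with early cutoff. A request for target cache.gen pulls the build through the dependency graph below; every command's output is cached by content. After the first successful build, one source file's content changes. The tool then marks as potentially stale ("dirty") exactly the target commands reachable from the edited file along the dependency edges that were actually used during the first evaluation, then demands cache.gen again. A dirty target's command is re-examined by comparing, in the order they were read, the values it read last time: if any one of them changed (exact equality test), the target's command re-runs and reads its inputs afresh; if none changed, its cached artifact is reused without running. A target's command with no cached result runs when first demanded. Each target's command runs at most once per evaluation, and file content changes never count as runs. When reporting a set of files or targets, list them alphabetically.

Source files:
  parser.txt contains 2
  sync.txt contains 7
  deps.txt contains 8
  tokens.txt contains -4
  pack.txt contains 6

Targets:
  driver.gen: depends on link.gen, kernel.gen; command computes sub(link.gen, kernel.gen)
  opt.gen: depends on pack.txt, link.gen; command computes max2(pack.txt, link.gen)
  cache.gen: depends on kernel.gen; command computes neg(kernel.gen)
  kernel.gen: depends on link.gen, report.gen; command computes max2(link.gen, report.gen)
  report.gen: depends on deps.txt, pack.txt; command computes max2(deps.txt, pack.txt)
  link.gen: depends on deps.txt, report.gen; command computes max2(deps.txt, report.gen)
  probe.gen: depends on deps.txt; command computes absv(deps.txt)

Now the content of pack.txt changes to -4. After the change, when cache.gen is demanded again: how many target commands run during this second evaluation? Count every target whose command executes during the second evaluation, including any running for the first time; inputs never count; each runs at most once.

First demand of the output computes:
  report.gen = max2(8, 6) = 8
  link.gen = max2(8, 8) = 8
  kernel.gen = max2(8, 8) = 8
  cache.gen = neg(8) = -8

After the edit, cleaning proceeds:
  report.gen: a read changed (pack.txt 6->-4) — executes, giving 8 — identical to its old value.
  link.gen: dirty, but its reads are unchanged (deps.txt unchanged, report.gen unchanged); cached 8 stands.
  kernel.gen: dirty, but its reads are unchanged (link.gen unchanged, report.gen unchanged); cached 8 stands.
  cache.gen: dirty, but its reads are unchanged (kernel.gen unchanged); cached -8 stands.

Note the absorption at report.gen: it re-runs yet its value is the same, leaving the output's value untouched.

1 target commands run: report.gen.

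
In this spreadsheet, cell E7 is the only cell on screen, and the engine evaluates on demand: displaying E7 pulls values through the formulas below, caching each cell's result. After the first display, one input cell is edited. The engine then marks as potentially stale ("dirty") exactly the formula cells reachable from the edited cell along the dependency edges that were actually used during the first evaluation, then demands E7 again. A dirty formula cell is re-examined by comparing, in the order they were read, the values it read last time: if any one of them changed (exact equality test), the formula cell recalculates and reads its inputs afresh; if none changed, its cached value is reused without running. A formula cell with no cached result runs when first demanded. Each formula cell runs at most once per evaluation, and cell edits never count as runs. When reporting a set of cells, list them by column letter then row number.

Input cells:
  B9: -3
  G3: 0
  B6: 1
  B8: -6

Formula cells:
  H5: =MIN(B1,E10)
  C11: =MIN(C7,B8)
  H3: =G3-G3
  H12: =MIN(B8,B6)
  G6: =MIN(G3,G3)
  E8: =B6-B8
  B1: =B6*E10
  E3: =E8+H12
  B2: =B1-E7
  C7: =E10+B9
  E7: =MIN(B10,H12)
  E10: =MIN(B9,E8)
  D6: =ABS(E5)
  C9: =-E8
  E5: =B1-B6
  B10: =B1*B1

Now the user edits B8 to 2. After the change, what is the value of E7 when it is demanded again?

Initial pass — values computed on the first demand:
  E8 = 1 - -6 = 7
  E10 = MIN(-3, 7) = -3
  B1 = 1 * -3 = -3
  B10 = -3 * -3 = 9
  H12 = MIN(-6, 1) = -6
  E7 = MIN(9, -6) = -6

Second demand — change propagation:
  E8: re-runs because B8 -6->2; new result -1.
  E10: re-runs because E8 7->-1; new result -3 (unchanged).
  B1: re-examined; everything it read last time is the same (B6 unchanged, E10 unchanged) — cache -3 kept, no run.
  B10: re-examined; everything it read last time is the same (B1 unchanged, B1 unchanged) — cache 9 kept, no run.
  H12: re-runs because B8 -6->2; new result 1.
  E7: re-runs because H12 -6->1; new result 1.

The important point: at B1 every value read last time is unchanged, so the dirty flag clears without a run.

E7 now evaluates to 1.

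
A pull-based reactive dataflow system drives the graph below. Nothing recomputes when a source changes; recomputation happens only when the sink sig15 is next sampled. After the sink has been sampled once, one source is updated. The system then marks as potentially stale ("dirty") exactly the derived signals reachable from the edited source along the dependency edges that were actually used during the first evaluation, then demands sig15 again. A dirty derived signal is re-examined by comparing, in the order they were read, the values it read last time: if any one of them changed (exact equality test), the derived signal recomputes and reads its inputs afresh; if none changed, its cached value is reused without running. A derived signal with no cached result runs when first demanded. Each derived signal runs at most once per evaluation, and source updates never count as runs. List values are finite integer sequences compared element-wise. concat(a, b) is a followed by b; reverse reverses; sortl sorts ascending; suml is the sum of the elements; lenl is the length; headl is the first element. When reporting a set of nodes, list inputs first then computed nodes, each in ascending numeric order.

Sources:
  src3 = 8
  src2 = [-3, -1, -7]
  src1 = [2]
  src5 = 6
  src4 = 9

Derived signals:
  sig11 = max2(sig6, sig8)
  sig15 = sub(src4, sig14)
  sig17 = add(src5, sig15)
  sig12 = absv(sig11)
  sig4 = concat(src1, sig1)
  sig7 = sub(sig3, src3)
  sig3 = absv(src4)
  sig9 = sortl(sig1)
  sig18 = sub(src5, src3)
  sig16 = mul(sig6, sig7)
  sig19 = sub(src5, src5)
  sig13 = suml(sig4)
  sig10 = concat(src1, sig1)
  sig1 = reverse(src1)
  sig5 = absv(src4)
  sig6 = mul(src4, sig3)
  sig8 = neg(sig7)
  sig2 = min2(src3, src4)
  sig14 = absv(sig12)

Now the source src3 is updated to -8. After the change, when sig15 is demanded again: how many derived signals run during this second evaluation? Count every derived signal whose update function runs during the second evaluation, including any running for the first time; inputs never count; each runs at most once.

First evaluation (everything demanded from the output):
  sig3 = absv(9) = 9
  sig6 = mul(9, 9) = 81
  sig7 = sub(9, 8) = 1
  sig8 = neg(1) = -1
  sig11 = max2(81, -1) = 81
  sig12 = absv(81) = 81
  sig14 = absv(81) = 81
  sig15 = sub(9, 81) = -72

Propagation after the edit:
  sig7: runs — src3 8->-8; result 17.
  sig8: runs — sig7 1->17; result -17.
  sig11: runs — sig8 -1->-17; result 81 (same value as before).
  sig12: checked — values it read are unchanged (sig11 unchanged); reused cached 81 without running.
  sig14: checked — values it read are unchanged (sig12 unchanged); reused cached 81 without running.
  sig15: checked — values it read are unchanged (src4 unchanged, sig14 unchanged); reused cached -72 without running.

Key observation: the change is absorbed at sig11 — it re-runs but produces the same value, and the output's value is unchanged.

Derived signals that run: sig7, sig8, sig11 — 3 in total.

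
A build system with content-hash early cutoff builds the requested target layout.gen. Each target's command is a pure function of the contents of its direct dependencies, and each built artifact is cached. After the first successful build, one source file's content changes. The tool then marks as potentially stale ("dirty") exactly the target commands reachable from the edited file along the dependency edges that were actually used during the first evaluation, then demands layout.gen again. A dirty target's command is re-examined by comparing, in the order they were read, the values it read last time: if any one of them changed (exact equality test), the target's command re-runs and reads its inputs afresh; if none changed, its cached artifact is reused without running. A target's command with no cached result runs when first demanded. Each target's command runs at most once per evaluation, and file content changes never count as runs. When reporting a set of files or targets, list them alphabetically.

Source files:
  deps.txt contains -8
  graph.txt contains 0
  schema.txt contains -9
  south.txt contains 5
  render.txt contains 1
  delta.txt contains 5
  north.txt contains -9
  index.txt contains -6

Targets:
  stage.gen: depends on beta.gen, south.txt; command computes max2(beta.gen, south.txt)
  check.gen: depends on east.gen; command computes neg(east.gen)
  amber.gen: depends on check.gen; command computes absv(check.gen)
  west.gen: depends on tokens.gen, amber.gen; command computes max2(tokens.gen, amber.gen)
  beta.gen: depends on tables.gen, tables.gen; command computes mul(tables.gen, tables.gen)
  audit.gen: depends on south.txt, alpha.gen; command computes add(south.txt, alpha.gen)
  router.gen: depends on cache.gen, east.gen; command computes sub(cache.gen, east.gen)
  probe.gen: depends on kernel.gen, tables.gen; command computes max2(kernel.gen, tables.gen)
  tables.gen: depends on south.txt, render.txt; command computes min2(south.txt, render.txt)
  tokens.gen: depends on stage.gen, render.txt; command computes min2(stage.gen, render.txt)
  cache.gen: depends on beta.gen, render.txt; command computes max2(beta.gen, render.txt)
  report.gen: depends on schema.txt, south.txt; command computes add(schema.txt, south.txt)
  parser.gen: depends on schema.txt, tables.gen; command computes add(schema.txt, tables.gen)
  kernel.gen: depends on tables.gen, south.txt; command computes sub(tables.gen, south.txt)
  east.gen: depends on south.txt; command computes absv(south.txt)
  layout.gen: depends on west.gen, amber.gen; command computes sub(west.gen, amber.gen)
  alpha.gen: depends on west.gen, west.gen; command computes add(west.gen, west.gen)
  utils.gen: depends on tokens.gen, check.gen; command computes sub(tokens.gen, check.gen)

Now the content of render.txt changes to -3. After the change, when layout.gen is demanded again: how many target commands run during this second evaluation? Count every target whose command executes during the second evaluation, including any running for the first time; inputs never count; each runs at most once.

First evaluation (everything demanded from the output):
  east.gen = absv(5) = 5
  check.gen = neg(5) = -5
  amber.gen = absv(-5) = 5
  tables.gen = min2(5, 1) = 1
  beta.gen = mul(1, 1) = 1
  stage.gen = max2(1, 5) = 5
  tokens.gen = min2(5, 1) = 1
  west.gen = max2(1, 5) = 5
  layout.gen = sub(5, 5) = 0

Propagation after the edit:
  tables.gen: runs — render.txt 1->-3; result -3.
  beta.gen: runs — tables.gen 1->-3; tables.gen 1->-3; result 9.
  stage.gen: runs — beta.gen 1->9; result 9.
  tokens.gen: runs — stage.gen 5->9; render.txt 1->-3; result -3.
  west.gen: runs — tokens.gen 1->-3; result 5 (same value as before).
  layout.gen: checked — values it read are unchanged (west.gen unchanged, amber.gen unchanged); reused cached 0 without running.

Key observation: the change is absorbed at west.gen — it re-runs but produces the same value, and the output's value is unchanged.

Target commands that run: beta.gen, stage.gen, tables.gen, tokens.gen, west.gen — 5 in total.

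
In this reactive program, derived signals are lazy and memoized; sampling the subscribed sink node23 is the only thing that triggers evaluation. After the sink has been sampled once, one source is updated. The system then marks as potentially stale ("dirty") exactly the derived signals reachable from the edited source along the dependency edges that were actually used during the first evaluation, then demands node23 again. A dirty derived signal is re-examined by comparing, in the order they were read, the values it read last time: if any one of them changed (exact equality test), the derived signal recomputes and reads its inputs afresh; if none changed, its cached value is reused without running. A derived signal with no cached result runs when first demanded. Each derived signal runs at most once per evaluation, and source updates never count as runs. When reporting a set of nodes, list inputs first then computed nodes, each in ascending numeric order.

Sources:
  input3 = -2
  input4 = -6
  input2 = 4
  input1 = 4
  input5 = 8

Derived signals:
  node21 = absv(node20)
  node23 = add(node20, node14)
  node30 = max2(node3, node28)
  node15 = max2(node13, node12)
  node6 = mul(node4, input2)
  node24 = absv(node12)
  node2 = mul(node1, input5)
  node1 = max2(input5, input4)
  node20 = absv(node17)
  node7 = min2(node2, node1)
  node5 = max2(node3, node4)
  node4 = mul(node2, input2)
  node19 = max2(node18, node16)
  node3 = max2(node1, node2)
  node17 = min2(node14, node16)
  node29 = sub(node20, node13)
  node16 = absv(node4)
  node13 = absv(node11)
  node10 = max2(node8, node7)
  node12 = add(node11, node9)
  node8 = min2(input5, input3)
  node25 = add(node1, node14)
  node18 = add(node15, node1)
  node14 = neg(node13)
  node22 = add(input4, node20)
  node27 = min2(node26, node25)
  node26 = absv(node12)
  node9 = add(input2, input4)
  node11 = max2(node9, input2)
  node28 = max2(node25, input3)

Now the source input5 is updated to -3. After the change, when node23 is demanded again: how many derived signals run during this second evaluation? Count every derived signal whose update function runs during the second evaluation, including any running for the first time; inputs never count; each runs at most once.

5 derived signals run: node1, node2, node4, node16, node17.
Note the absorption at node17: it re-runs yet its value is the same, leaving the output's value untouched.

First demand of the output computes:
  node1 = max2(8, -6) = 8
  node2 = mul(8, 8) = 64
  node4 = mul(64, 4) = 256
  node9 = add(4, -6) = -2
  node11 = max2(-2, 4) = 4
  node13 = absv(4) = 4
  node14 = neg(4) = -4
  node16 = absv(256) = 256
  node17 = min2(-4, 256) = -4
  node20 = absv(-4) = 4
  node23 = add(4, -4) = 0

After the edit, cleaning proceeds:
  node1: a read changed (input5 8->-3) — executes, giving -3.
  node2: a read changed (node1 8->-3; input5 8->-3) — executes, giving 9.
  node4: a read changed (node2 64->9) — executes, giving 36.
  node16: a read changed (node4 256->36) — executes, giving 36.
  node17: a read changed (node16 256->36) — executes, giving -4 — identical to its old value.
  node20: dirty, but its reads are unchanged (node17 unchanged); cached 4 stands.
  node23: dirty, but its reads are unchanged (node20 unchanged, node14 unchanged); cached 0 stands.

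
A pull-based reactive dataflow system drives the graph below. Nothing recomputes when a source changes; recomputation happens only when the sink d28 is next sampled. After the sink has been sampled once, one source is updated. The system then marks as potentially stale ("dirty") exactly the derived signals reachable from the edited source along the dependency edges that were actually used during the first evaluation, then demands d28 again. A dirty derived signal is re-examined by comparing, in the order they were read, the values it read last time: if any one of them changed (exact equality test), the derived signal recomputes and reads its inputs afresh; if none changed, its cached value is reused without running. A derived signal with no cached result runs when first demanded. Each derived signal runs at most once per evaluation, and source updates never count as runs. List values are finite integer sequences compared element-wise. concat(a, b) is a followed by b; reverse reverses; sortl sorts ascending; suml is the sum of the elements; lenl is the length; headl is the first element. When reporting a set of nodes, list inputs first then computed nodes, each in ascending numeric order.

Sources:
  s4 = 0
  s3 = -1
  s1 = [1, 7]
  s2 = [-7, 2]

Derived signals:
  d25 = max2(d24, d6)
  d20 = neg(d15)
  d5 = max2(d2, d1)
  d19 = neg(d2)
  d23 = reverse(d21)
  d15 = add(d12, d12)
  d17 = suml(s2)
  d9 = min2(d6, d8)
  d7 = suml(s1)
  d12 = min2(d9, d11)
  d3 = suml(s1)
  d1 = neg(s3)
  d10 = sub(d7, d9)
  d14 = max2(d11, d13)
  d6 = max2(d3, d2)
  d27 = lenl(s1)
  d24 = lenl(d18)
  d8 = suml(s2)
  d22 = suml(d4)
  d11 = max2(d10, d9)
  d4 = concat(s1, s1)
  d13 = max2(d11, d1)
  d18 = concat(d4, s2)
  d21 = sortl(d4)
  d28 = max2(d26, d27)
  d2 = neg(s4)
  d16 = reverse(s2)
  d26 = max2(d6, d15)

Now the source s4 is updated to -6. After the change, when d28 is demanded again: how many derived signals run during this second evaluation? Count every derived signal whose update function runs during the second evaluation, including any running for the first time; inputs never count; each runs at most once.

Derived signals that run: d2, d6 — 2 in total.
Key observation: the change is absorbed at d6 — it re-runs but produces the same value, and the output's value is unchanged.

First evaluation (everything demanded from the output):
  d2 = neg(0) = 0
  d3 = suml([1, 7]) = 8
  d6 = max2(8, 0) = 8
  d7 = suml([1, 7]) = 8
  d8 = suml([-7, 2]) = -5
  d9 = min2(8, -5) = -5
  d10 = sub(8, -5) = 13
  d11 = max2(13, -5) = 13
  d12 = min2(-5, 13) = -5
  d15 = add(-5, -5) = -10
  d26 = max2(8, -10) = 8
  d27 = lenl([1, 7]) = 2
  d28 = max2(8, 2) = 8

Propagation after the edit:
  d2: runs — s4 0->-6; result 6.
  d6: runs — d2 0->6; result 8 (same value as before).
  d9: checked — values it read are unchanged (d6 unchanged, d8 unchanged); reused cached -5 without running.
  d10: checked — values it read are unchanged (d7 unchanged, d9 unchanged); reused cached 13 without running.
  d11: checked — values it read are unchanged (d10 unchanged, d9 unchanged); reused cached 13 without running.
  d12: checked — values it read are unchanged (d9 unchanged, d11 unchanged); reused cached -5 without running.
  d15: checked — values it read are unchanged (d12 unchanged, d12 unchanged); reused cached -10 without running.
  d26: checked — values it read are unchanged (d6 unchanged, d15 unchanged); reused cached 8 without running.
  d28: checked — values it read are unchanged (d26 unchanged, d27 unchanged); reused cached 8 without running.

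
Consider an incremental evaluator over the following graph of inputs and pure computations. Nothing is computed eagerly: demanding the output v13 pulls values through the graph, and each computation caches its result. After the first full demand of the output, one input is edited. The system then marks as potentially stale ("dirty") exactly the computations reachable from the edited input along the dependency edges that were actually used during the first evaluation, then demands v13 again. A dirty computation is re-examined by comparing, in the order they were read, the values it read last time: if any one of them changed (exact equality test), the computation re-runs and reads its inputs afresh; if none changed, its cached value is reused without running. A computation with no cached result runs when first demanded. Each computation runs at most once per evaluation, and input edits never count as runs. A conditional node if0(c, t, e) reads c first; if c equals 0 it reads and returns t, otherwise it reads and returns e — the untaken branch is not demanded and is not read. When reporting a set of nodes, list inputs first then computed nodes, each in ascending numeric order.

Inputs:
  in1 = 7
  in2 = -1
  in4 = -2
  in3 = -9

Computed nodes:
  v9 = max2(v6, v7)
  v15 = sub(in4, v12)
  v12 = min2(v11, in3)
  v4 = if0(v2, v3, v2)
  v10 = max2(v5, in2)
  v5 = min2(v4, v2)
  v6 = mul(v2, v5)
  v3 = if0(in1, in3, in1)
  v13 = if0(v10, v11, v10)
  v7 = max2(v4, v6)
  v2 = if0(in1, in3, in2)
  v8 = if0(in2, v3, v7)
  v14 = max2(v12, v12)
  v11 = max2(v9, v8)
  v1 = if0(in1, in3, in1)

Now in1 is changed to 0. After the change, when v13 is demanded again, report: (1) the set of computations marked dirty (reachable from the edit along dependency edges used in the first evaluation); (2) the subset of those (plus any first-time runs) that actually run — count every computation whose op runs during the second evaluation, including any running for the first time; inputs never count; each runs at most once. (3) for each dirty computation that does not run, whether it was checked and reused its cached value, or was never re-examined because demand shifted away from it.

Dirty set: v2, v4, v5, v10, v13.
Run set: v2, v4, v5, v10 (4 run).
Re-examined without running (cache reused): v13.
The important point: v10 recomputes to an identical value, and the output ends up unchanged.

Initial pass — values computed on the first demand:
  v2 = if0(in1=7 -> else branch in2) = -1
  v4 = if0(v2=-1 -> else branch v2) = -1
  v5 = min2(-1, -1) = -1
  v10 = max2(-1, -1) = -1
  v13 = if0(v10=-1 -> else branch v10) = -1

Second demand — change propagation:
  v2: re-runs because in1 7->0; new result -9.
  v4: re-runs because v2 -1->-9; v2 -1->-9; new result -9.
  v5: re-runs because v4 -1->-9; v2 -1->-9; new result -9.
  v10: re-runs because v5 -1->-9; new result -1 (unchanged).
  v13: re-examined; everything it read last time is the same (v10 unchanged, v10 unchanged) — cache -1 kept, no run.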